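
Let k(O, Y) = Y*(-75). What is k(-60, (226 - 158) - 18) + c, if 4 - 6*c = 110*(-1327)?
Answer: 20579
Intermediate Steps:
k(O, Y) = -75*Y
c = 24329 (c = ⅔ - 55*(-1327)/3 = ⅔ - ⅙*(-145970) = ⅔ + 72985/3 = 24329)
k(-60, (226 - 158) - 18) + c = -75*((226 - 158) - 18) + 24329 = -75*(68 - 18) + 24329 = -75*50 + 24329 = -3750 + 24329 = 20579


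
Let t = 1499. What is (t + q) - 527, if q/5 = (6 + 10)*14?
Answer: 2092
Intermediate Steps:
q = 1120 (q = 5*((6 + 10)*14) = 5*(16*14) = 5*224 = 1120)
(t + q) - 527 = (1499 + 1120) - 527 = 2619 - 527 = 2092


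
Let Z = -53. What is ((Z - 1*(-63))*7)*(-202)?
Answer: -14140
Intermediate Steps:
((Z - 1*(-63))*7)*(-202) = ((-53 - 1*(-63))*7)*(-202) = ((-53 + 63)*7)*(-202) = (10*7)*(-202) = 70*(-202) = -14140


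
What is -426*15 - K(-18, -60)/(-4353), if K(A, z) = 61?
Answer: -27815609/4353 ≈ -6390.0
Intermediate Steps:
-426*15 - K(-18, -60)/(-4353) = -426*15 - 61/(-4353) = -6390 - 61*(-1)/4353 = -6390 - 1*(-61/4353) = -6390 + 61/4353 = -27815609/4353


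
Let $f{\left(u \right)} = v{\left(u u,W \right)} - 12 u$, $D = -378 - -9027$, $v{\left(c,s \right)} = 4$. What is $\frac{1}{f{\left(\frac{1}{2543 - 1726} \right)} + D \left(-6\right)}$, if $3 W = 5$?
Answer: $- \frac{817}{42394142} \approx -1.9272 \cdot 10^{-5}$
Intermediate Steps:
$W = \frac{5}{3}$ ($W = \frac{1}{3} \cdot 5 = \frac{5}{3} \approx 1.6667$)
$D = 8649$ ($D = -378 + 9027 = 8649$)
$f{\left(u \right)} = 4 - 12 u$
$\frac{1}{f{\left(\frac{1}{2543 - 1726} \right)} + D \left(-6\right)} = \frac{1}{\left(4 - \frac{12}{2543 - 1726}\right) + 8649 \left(-6\right)} = \frac{1}{\left(4 - \frac{12}{817}\right) - 51894} = \frac{1}{\frac{3256}{817} - 51894} = \frac{1}{- \frac{42394142}{817}} = - \frac{817}{42394142}$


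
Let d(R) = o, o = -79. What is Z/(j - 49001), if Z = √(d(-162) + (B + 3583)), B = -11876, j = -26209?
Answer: -I*√2093/37605 ≈ -0.0012166*I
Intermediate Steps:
d(R) = -79
Z = 2*I*√2093 (Z = √(-79 + (-11876 + 3583)) = √(-79 - 8293) = √(-8372) = 2*I*√2093 ≈ 91.499*I)
Z/(j - 49001) = (2*I*√2093)/(-26209 - 49001) = (2*I*√2093)/(-75210) = (2*I*√2093)*(-1/75210) = -I*√2093/37605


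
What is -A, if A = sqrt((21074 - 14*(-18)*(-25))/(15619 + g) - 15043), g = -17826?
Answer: -5*I*sqrt(2932191509)/2207 ≈ -122.68*I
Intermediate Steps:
A = 5*I*sqrt(2932191509)/2207 (A = sqrt((21074 - 14*(-18)*(-25))/(15619 - 17826) - 15043) = sqrt((21074 + 252*(-25))/(-2207) - 15043) = sqrt((21074 - 6300)*(-1/2207) - 15043) = sqrt(14774*(-1/2207) - 15043) = sqrt(-14774/2207 - 15043) = sqrt(-33214675/2207) = 5*I*sqrt(2932191509)/2207 ≈ 122.68*I)
-A = -5*I*sqrt(2932191509)/2207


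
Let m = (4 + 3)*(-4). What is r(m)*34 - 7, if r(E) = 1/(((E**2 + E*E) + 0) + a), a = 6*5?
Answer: -328/47 ≈ -6.9787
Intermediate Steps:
a = 30
m = -28 (m = 7*(-4) = -28)
r(E) = 1/(30 + 2*E**2) (r(E) = 1/(((E**2 + E*E) + 0) + 30) = 1/(((E**2 + E**2) + 0) + 30) = 1/((2*E**2 + 0) + 30) = 1/(2*E**2 + 30) = 1/(30 + 2*E**2))
r(m)*34 - 7 = (1/(2*(15 + (-28)**2)))*34 - 7 = (1/(2*(15 + 784)))*34 - 7 = ((1/2)/799)*34 - 7 = ((1/2)*(1/799))*34 - 7 = (1/1598)*34 - 7 = 1/47 - 7 = -328/47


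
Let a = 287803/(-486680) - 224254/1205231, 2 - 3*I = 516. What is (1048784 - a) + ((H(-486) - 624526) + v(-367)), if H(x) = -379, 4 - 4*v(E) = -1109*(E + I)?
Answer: 483258656028531889/1759685469240 ≈ 2.7463e+5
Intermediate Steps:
I = -514/3 (I = ⅔ - ⅓*516 = ⅔ - 172 = -514/3 ≈ -171.33)
v(E) = -285007/6 + 1109*E/4 (v(E) = 1 - (-1109)*(E - 514/3)/4 = 1 - (-1109)*(-514/3 + E)/4 = 1 - (570026/3 - 1109*E)/4 = 1 + (-285013/6 + 1109*E/4) = -285007/6 + 1109*E/4)
a = -456009034213/586561823080 (a = 287803*(-1/486680) - 224254*1/1205231 = -287803/486680 - 224254/1205231 = -456009034213/586561823080 ≈ -0.77743)
(1048784 - a) + ((H(-486) - 624526) + v(-367)) = (1048784 - 1*(-456009034213/586561823080)) + ((-379 - 624526) + (-285007/6 + (1109/4)*(-367))) = (1048784 + 456009034213/586561823080) + (-624905 + (-285007/6 - 407003/4)) = 615177111066168933/586561823080 + (-624905 - 1791023/12) = 615177111066168933/586561823080 - 9289883/12 = 483258656028531889/1759685469240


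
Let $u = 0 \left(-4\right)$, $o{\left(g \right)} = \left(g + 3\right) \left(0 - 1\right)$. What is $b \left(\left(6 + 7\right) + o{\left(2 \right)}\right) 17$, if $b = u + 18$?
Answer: $2448$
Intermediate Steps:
$o{\left(g \right)} = -3 - g$ ($o{\left(g \right)} = \left(3 + g\right) \left(-1\right) = -3 - g$)
$u = 0$
$b = 18$ ($b = 0 + 18 = 18$)
$b \left(\left(6 + 7\right) + o{\left(2 \right)}\right) 17 = 18 \left(\left(6 + 7\right) - 5\right) 17 = 18 \left(13 - 5\right) 17 = 18 \cdot 8 \cdot 17 = 144 \cdot 17 = 2448$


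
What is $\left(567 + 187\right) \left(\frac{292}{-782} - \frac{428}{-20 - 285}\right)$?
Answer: $\frac{92604772}{119255} \approx 776.53$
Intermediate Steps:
$\left(567 + 187\right) \left(\frac{292}{-782} - \frac{428}{-20 - 285}\right) = 754 \left(292 \left(- \frac{1}{782}\right) - \frac{428}{-305}\right) = 754 \left(- \frac{146}{391} - - \frac{428}{305}\right) = 754 \left(- \frac{146}{391} + \frac{428}{305}\right) = 754 \cdot \frac{122818}{119255} = \frac{92604772}{119255}$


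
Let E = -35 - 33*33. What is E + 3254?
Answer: 2130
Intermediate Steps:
E = -1124 (E = -35 - 1089 = -1124)
E + 3254 = -1124 + 3254 = 2130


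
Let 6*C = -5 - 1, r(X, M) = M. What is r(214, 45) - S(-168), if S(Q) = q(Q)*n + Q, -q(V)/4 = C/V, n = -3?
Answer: 2981/14 ≈ 212.93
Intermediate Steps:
C = -1 (C = (-5 - 1)/6 = (1/6)*(-6) = -1)
q(V) = 4/V (q(V) = -(-4)/V = 4/V)
S(Q) = Q - 12/Q (S(Q) = (4/Q)*(-3) + Q = -12/Q + Q = Q - 12/Q)
r(214, 45) - S(-168) = 45 - (-168 - 12/(-168)) = 45 - (-168 - 12*(-1/168)) = 45 - (-168 + 1/14) = 45 - 1*(-2351/14) = 45 + 2351/14 = 2981/14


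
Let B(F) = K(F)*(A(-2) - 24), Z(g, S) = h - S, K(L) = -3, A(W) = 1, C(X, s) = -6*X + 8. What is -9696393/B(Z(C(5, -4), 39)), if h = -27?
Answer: -3232131/23 ≈ -1.4053e+5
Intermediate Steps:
C(X, s) = 8 - 6*X
Z(g, S) = -27 - S
B(F) = 69 (B(F) = -3*(1 - 24) = -3*(-23) = 69)
-9696393/B(Z(C(5, -4), 39)) = -9696393/69 = -9696393*1/69 = -3232131/23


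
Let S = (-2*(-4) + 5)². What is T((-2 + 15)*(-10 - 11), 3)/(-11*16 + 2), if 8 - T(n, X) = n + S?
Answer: -56/87 ≈ -0.64368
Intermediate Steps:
S = 169 (S = (8 + 5)² = 13² = 169)
T(n, X) = -161 - n (T(n, X) = 8 - (n + 169) = 8 - (169 + n) = 8 + (-169 - n) = -161 - n)
T((-2 + 15)*(-10 - 11), 3)/(-11*16 + 2) = (-161 - (-2 + 15)*(-10 - 11))/(-11*16 + 2) = (-161 - 13*(-21))/(-176 + 2) = (-161 - 1*(-273))/(-174) = (-161 + 273)*(-1/174) = 112*(-1/174) = -56/87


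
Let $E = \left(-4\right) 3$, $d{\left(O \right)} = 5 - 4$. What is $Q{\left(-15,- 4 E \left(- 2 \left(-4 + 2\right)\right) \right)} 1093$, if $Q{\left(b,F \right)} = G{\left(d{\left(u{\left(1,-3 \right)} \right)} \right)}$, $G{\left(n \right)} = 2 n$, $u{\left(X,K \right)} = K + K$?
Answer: $2186$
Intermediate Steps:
$u{\left(X,K \right)} = 2 K$
$d{\left(O \right)} = 1$ ($d{\left(O \right)} = 5 - 4 = 1$)
$E = -12$
$Q{\left(b,F \right)} = 2$ ($Q{\left(b,F \right)} = 2 \cdot 1 = 2$)
$Q{\left(-15,- 4 E \left(- 2 \left(-4 + 2\right)\right) \right)} 1093 = 2 \cdot 1093 = 2186$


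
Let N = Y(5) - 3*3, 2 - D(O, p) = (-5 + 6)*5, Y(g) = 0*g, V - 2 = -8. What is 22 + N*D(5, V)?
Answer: 49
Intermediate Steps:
V = -6 (V = 2 - 8 = -6)
Y(g) = 0
D(O, p) = -3 (D(O, p) = 2 - (-5 + 6)*5 = 2 - 5 = -3)
N = -9 (N = 0 - 3*3 = 0 - 9 = -9)
22 + N*D(5, V) = 22 - 9*(-3) = 22 + 27 = 49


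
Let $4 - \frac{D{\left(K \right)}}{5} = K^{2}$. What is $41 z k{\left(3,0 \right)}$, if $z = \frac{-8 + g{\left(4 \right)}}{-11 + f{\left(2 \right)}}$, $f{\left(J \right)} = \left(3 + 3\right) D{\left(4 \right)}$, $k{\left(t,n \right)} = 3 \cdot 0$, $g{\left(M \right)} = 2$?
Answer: $0$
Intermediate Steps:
$k{\left(t,n \right)} = 0$
$D{\left(K \right)} = 20 - 5 K^{2}$
$f{\left(J \right)} = -360$ ($f{\left(J \right)} = \left(3 + 3\right) \left(20 - 5 \cdot 4^{2}\right) = 6 \left(20 - 80\right) = 6 \left(-60\right) = -360$)
$z = \frac{6}{371}$ ($z = \frac{-8 + 2}{-11 - 360} = - \frac{6}{-371} = \left(-6\right) \left(- \frac{1}{371}\right) = \frac{6}{371} \approx 0.016172$)
$41 z k{\left(3,0 \right)} = 41 \cdot \frac{6}{371} \cdot 0 = \frac{246}{371} \cdot 0 = 0$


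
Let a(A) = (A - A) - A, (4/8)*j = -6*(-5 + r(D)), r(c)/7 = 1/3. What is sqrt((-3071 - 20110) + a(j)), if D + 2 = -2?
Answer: I*sqrt(23213) ≈ 152.36*I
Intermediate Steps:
D = -4 (D = -2 - 2 = -4)
r(c) = 7/3
j = 32 (j = 2*(-6*(-5 + 7/3)) = 2*(-6*(-8/3)) = 2*16 = 32)
a(A) = -A (a(A) = 0 - A = -A)
sqrt((-3071 - 20110) + a(j)) = sqrt((-3071 - 20110) - 1*32) = sqrt(-23181 - 32) = sqrt(-23213) = I*sqrt(23213)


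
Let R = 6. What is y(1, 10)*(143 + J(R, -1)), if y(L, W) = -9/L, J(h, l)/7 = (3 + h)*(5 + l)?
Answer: -3555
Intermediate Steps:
J(h, l) = 7*(3 + h)*(5 + l) (J(h, l) = 7*((3 + h)*(5 + l)) = 7*(3 + h)*(5 + l))
y(1, 10)*(143 + J(R, -1)) = (-9/1)*(143 + (105 + 21*(-1) + 35*6 + 7*6*(-1))) = (-9*1)*(143 + (105 - 21 + 210 - 42)) = -9*(143 + 252) = -9*395 = -3555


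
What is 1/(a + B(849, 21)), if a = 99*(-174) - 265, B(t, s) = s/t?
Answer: -283/4949946 ≈ -5.7172e-5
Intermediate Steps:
a = -17491 (a = -17226 - 265 = -17491)
1/(a + B(849, 21)) = 1/(-17491 + 21/849) = 1/(-17491 + 21*(1/849)) = 1/(-17491 + 7/283) = 1/(-4949946/283) = -283/4949946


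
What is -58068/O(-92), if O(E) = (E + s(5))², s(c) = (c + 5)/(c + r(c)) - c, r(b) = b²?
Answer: -130653/21025 ≈ -6.2142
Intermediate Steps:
s(c) = -c + (5 + c)/(c + c²) (s(c) = (c + 5)/(c + c²) - c = (5 + c)/(c + c²) - c = -c + (5 + c)/(c + c²))
O(E) = (-14/3 + E)² (O(E) = (E + (5 + 5 - 1*5² - 1*5³)/(5*(1 + 5)))² = (E + (⅕)*(5 + 5 - 1*25 - 1*125)/6)² = (E + (⅕)*(⅙)*(5 + 5 - 25 - 125))² = (E + (⅕)*(⅙)*(-140))² = (E - 14/3)² = (-14/3 + E)²)
-58068/O(-92) = -58068*9/(-14 + 3*(-92))² = -58068*9/(-14 - 276)² = -58068/((⅑)*(-290)²) = -58068/((⅑)*84100) = -58068/84100/9 = -58068*9/84100 = -130653/21025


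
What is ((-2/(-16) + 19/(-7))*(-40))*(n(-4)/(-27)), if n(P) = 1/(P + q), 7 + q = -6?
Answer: 725/3213 ≈ 0.22565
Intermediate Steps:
q = -13 (q = -7 - 6 = -13)
n(P) = 1/(-13 + P) (n(P) = 1/(P - 13) = 1/(-13 + P))
((-2/(-16) + 19/(-7))*(-40))*(n(-4)/(-27)) = ((-2/(-16) + 19/(-7))*(-40))*(1/(-13 - 4*(-27))) = ((-2*(-1/16) + 19*(-⅐))*(-40))*(-1/27/(-17)) = ((⅛ - 19/7)*(-40))*(-1/17*(-1/27)) = -145/56*(-40)*(1/459) = (725/7)*(1/459) = 725/3213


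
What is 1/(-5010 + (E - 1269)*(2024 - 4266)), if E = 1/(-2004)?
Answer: 1002/2845769297 ≈ 3.5210e-7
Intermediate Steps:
E = -1/2004 ≈ -0.00049900
1/(-5010 + (E - 1269)*(2024 - 4266)) = 1/(-5010 + (-1/2004 - 1269)*(2024 - 4266)) = 1/(-5010 - 2543077/2004*(-2242)) = 1/(-5010 + 2850789317/1002) = 1/(2845769297/1002) = 1002/2845769297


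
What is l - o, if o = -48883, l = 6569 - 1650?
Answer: 53802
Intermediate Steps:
l = 4919
l - o = 4919 - 1*(-48883) = 4919 + 48883 = 53802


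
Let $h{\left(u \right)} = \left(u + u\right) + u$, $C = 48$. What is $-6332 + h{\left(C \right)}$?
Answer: $-6188$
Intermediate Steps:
$h{\left(u \right)} = 3 u$ ($h{\left(u \right)} = 2 u + u = 3 u$)
$-6332 + h{\left(C \right)} = -6332 + 3 \cdot 48 = -6332 + 144 = -6188$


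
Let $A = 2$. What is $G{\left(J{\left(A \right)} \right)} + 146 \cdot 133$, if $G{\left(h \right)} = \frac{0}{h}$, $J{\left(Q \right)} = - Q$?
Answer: $19418$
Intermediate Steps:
$G{\left(h \right)} = 0$
$G{\left(J{\left(A \right)} \right)} + 146 \cdot 133 = 0 + 146 \cdot 133 = 0 + 19418 = 19418$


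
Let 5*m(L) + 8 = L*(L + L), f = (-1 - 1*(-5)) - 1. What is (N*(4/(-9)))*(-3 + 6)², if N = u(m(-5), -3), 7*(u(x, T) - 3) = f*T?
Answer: -48/7 ≈ -6.8571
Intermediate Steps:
f = 3 (f = (-1 + 5) - 1 = 4 - 1 = 3)
m(L) = -8/5 + 2*L²/5 (m(L) = -8/5 + (L*(L + L))/5 = -8/5 + (L*(2*L))/5 = -8/5 + (2*L²)/5 = -8/5 + 2*L²/5)
u(x, T) = 3 + 3*T/7 (u(x, T) = 3 + (3*T)/7 = 3 + 3*T/7)
N = 12/7 (N = 3 + (3/7)*(-3) = 3 - 9/7 = 12/7 ≈ 1.7143)
(N*(4/(-9)))*(-3 + 6)² = (12*(4/(-9))/7)*(-3 + 6)² = (12*(4*(-⅑))/7)*3² = ((12/7)*(-4/9))*9 = -16/21*9 = -48/7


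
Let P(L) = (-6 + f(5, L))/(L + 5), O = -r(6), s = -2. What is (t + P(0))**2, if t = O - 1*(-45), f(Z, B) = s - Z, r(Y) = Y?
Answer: 33124/25 ≈ 1325.0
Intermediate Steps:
f(Z, B) = -2 - Z
O = -6 (O = -1*6 = -6)
t = 39 (t = -6 - 1*(-45) = -6 + 45 = 39)
P(L) = -13/(5 + L) (P(L) = (-6 + (-2 - 1*5))/(L + 5) = (-6 + (-2 - 5))/(5 + L) = (-6 - 7)/(5 + L) = -13/(5 + L))
(t + P(0))**2 = (39 - 13/(5 + 0))**2 = (39 - 13/5)**2 = (182/5)**2 = 33124/25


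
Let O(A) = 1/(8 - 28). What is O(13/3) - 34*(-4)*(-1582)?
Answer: -4303041/20 ≈ -2.1515e+5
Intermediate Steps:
O(A) = -1/20 (O(A) = 1/(-20) = -1/20)
O(13/3) - 34*(-4)*(-1582) = -1/20 - 34*(-4)*(-1582) = -1/20 + 136*(-1582) = -1/20 - 215152 = -4303041/20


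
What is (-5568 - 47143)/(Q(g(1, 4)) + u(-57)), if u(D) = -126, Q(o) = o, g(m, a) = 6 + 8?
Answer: 52711/112 ≈ 470.63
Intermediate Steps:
g(m, a) = 14
(-5568 - 47143)/(Q(g(1, 4)) + u(-57)) = (-5568 - 47143)/(14 - 126) = -52711/(-112) = -52711*(-1/112) = 52711/112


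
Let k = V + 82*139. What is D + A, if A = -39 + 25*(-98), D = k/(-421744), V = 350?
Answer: -262433141/105436 ≈ -2489.0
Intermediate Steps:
k = 11748 (k = 350 + 82*139 = 350 + 11398 = 11748)
D = -2937/105436 (D = 11748/(-421744) = 11748*(-1/421744) = -2937/105436 ≈ -0.027856)
A = -2489 (A = -39 - 2450 = -2489)
D + A = -2937/105436 - 2489 = -262433141/105436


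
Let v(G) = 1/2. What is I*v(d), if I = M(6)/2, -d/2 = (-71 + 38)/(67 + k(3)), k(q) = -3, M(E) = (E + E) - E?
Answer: 3/2 ≈ 1.5000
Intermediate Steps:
M(E) = E (M(E) = 2*E - E = E)
d = 33/32 (d = -2*(-71 + 38)/(67 - 3) = -(-66)/64 = -2*(-33/64) = 33/32 ≈ 1.0313)
v(G) = ½
I = 3 (I = 6/2 = 6*(½) = 3)
I*v(d) = 3*(½) = 3/2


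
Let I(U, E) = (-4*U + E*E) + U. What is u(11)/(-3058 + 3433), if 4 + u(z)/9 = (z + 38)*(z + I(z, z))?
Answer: 14541/125 ≈ 116.33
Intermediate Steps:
I(U, E) = E**2 - 3*U (I(U, E) = (-4*U + E**2) + U = (E**2 - 4*U) + U = E**2 - 3*U)
u(z) = -36 + 9*(38 + z)*(z**2 - 2*z) (u(z) = -36 + 9*((z + 38)*(z + (z**2 - 3*z))) = -36 + 9*((38 + z)*(z**2 - 2*z)) = -36 + 9*(38 + z)*(z**2 - 2*z))
u(11)/(-3058 + 3433) = (-36 - 684*11 + 9*11**3 + 324*11**2)/(-3058 + 3433) = (-36 - 7524 + 9*1331 + 324*121)/375 = (-36 - 7524 + 11979 + 39204)*(1/375) = 43623*(1/375) = 14541/125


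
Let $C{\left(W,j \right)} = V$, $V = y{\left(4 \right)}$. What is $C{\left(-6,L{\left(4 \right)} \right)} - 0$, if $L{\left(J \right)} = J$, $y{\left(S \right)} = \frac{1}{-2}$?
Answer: $- \frac{1}{2} \approx -0.5$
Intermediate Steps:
$y{\left(S \right)} = - \frac{1}{2}$
$V = - \frac{1}{2} \approx -0.5$
$C{\left(W,j \right)} = - \frac{1}{2}$
$C{\left(-6,L{\left(4 \right)} \right)} - 0 = - \frac{1}{2} - 0 = - \frac{1}{2} + 0 = - \frac{1}{2}$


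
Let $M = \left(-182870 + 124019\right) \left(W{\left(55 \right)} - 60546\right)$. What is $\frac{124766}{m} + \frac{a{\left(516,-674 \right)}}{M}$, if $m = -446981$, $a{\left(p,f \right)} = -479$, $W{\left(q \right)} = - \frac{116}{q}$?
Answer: $- \frac{24451954669658881}{87600419077939326} \approx -0.27913$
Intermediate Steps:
$M = \frac{195982422246}{55}$ ($M = \left(-182870 + 124019\right) \left(- \frac{116}{55} - 60546\right) = - 58851 \left(\left(-116\right) \frac{1}{55} - 60546\right) = - 58851 \left(- \frac{116}{55} - 60546\right) = \left(-58851\right) \left(- \frac{3330146}{55}\right) = \frac{195982422246}{55} \approx 3.5633 \cdot 10^{9}$)
$\frac{124766}{m} + \frac{a{\left(516,-674 \right)}}{M} = \frac{124766}{-446981} - \frac{479}{\frac{195982422246}{55}} = 124766 \left(- \frac{1}{446981}\right) - \frac{26345}{195982422246} = - \frac{124766}{446981} - \frac{26345}{195982422246} = - \frac{24451954669658881}{87600419077939326}$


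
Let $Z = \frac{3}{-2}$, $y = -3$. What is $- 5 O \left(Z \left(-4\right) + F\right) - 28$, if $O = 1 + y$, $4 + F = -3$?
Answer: $-38$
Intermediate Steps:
$F = -7$ ($F = -4 - 3 = -7$)
$Z = - \frac{3}{2}$ ($Z = 3 \left(- \frac{1}{2}\right) = - \frac{3}{2} \approx -1.5$)
$O = -2$ ($O = 1 - 3 = -2$)
$- 5 O \left(Z \left(-4\right) + F\right) - 28 = \left(-5\right) \left(-2\right) \left(\left(- \frac{3}{2}\right) \left(-4\right) - 7\right) - 28 = 10 \left(6 - 7\right) - 28 = 10 \left(-1\right) - 28 = -10 - 28 = -38$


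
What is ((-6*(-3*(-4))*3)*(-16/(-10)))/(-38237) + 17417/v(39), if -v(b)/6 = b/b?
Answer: -3329858777/1147110 ≈ -2902.8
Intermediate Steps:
v(b) = -6 (v(b) = -6*b/b = -6*1 = -6)
((-6*(-3*(-4))*3)*(-16/(-10)))/(-38237) + 17417/v(39) = ((-6*(-3*(-4))*3)*(-16/(-10)))/(-38237) + 17417/(-6) = ((-72*3)*(-16*(-⅒)))*(-1/38237) + 17417*(-⅙) = (-6*36*(8/5))*(-1/38237) - 17417/6 = -216*8/5*(-1/38237) - 17417/6 = -1728/5*(-1/38237) - 17417/6 = 1728/191185 - 17417/6 = -3329858777/1147110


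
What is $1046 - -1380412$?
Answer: $1381458$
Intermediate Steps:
$1046 - -1380412 = 1046 + 1380412 = 1381458$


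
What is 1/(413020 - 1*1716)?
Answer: 1/411304 ≈ 2.4313e-6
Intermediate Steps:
1/(413020 - 1*1716) = 1/(413020 - 1716) = 1/411304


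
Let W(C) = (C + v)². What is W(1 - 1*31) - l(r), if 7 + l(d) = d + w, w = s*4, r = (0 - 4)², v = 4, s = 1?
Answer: 663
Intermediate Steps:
r = 16 (r = (-4)² = 16)
w = 4 (w = 1*4 = 4)
W(C) = (4 + C)² (W(C) = (C + 4)² = (4 + C)²)
l(d) = -3 + d (l(d) = -7 + (d + 4) = -7 + (4 + d) = -3 + d)
W(1 - 1*31) - l(r) = (4 + (1 - 1*31))² - (-3 + 16) = (4 + (1 - 31))² - 1*13 = (4 - 30)² - 13 = (-26)² - 13 = 676 - 13 = 663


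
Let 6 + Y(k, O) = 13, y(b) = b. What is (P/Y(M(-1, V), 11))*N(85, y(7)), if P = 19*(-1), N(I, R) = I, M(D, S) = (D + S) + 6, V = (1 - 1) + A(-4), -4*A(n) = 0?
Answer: -1615/7 ≈ -230.71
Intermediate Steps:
A(n) = 0 (A(n) = -1/4*0 = 0)
V = 0 (V = (1 - 1) + 0 = 0 + 0 = 0)
M(D, S) = 6 + D + S
Y(k, O) = 7 (Y(k, O) = -6 + 13 = 7)
P = -19
(P/Y(M(-1, V), 11))*N(85, y(7)) = -19/7*85 = -1615/7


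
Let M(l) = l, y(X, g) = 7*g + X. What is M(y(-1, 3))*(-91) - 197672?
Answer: -199492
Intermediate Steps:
y(X, g) = X + 7*g
M(y(-1, 3))*(-91) - 197672 = (-1 + 7*3)*(-91) - 197672 = (-1 + 21)*(-91) - 197672 = 20*(-91) - 197672 = -1820 - 197672 = -199492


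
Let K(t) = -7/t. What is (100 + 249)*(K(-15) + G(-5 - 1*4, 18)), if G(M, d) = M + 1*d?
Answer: 49558/15 ≈ 3303.9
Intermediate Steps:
G(M, d) = M + d
(100 + 249)*(K(-15) + G(-5 - 1*4, 18)) = (100 + 249)*(-7/(-15) + ((-5 - 1*4) + 18)) = 349*(-7*(-1/15) + ((-5 - 4) + 18)) = 349*(7/15 + (-9 + 18)) = 349*(7/15 + 9) = 349*(142/15) = 49558/15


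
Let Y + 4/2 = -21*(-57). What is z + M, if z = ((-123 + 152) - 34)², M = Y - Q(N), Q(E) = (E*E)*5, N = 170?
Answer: -143280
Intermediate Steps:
Q(E) = 5*E² (Q(E) = E²*5 = 5*E²)
Y = 1195 (Y = -2 - 21*(-57) = -2 + 1197 = 1195)
M = -143305 (M = 1195 - 5*170² = 1195 - 5*28900 = 1195 - 1*144500 = 1195 - 144500 = -143305)
z = 25 (z = (29 - 34)² = (-5)² = 25)
z + M = 25 - 143305 = -143280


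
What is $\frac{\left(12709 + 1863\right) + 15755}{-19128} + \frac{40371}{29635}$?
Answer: $- \frac{42174719}{188952760} \approx -0.2232$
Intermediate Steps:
$\frac{\left(12709 + 1863\right) + 15755}{-19128} + \frac{40371}{29635} = \left(14572 + 15755\right) \left(- \frac{1}{19128}\right) + 40371 \cdot \frac{1}{29635} = 30327 \left(- \frac{1}{19128}\right) + \frac{40371}{29635} = - \frac{10109}{6376} + \frac{40371}{29635} = - \frac{42174719}{188952760}$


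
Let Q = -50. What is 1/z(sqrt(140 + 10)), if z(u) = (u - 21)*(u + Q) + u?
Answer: 2/1175 + 7*sqrt(6)/14100 ≈ 0.0029182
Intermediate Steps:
z(u) = u + (-50 + u)*(-21 + u) (z(u) = (u - 21)*(u - 50) + u = (-21 + u)*(-50 + u) + u = (-50 + u)*(-21 + u) + u = u + (-50 + u)*(-21 + u))
1/z(sqrt(140 + 10)) = 1/(1050 + (sqrt(140 + 10))**2 - 70*sqrt(140 + 10)) = 1/(1050 + (sqrt(150))**2 - 350*sqrt(6)) = 1/(1050 + (5*sqrt(6))**2 - 350*sqrt(6)) = 1/(1050 + 150 - 350*sqrt(6)) = 1/(1200 - 350*sqrt(6))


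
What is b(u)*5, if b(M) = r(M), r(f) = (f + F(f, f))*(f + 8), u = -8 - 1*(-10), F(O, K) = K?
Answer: 200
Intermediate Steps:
u = 2 (u = -8 + 10 = 2)
r(f) = 2*f*(8 + f) (r(f) = (f + f)*(f + 8) = (2*f)*(8 + f) = 2*f*(8 + f))
b(M) = 2*M*(8 + M)
b(u)*5 = (2*2*(8 + 2))*5 = (2*2*10)*5 = 40*5 = 200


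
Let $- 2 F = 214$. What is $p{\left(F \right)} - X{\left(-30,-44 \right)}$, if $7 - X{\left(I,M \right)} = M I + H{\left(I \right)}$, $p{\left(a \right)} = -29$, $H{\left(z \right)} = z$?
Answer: $1254$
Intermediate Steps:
$F = -107$ ($F = \left(- \frac{1}{2}\right) 214 = -107$)
$X{\left(I,M \right)} = 7 - I - I M$ ($X{\left(I,M \right)} = 7 - \left(M I + I\right) = 7 - \left(I M + I\right) = 7 - \left(I + I M\right) = 7 - I - I M$)
$p{\left(F \right)} - X{\left(-30,-44 \right)} = -29 - \left(7 - -30 - \left(-30\right) \left(-44\right)\right) = -29 - \left(7 + 30 - 1320\right) = -29 - -1283 = -29 + 1283 = 1254$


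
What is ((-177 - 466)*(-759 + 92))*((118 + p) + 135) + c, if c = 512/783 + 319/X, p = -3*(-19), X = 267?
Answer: 9265103505397/69687 ≈ 1.3295e+8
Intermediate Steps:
p = 57
c = 128827/69687 (c = 512/783 + 319/267 = 128827/69687 ≈ 1.8487)
((-177 - 466)*(-759 + 92))*((118 + p) + 135) + c = ((-177 - 466)*(-759 + 92))*((118 + 57) + 135) + 128827/69687 = (-643*(-667))*(175 + 135) + 128827/69687 = 428881*310 + 128827/69687 = 132953110 + 128827/69687 = 9265103505397/69687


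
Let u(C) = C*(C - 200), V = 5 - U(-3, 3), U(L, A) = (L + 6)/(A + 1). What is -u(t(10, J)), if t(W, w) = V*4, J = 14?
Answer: 3111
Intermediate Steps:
U(L, A) = (6 + L)/(1 + A)
V = 17/4 (V = 5 - (6 - 3)/(1 + 3) = 5 - 3/4 = 17/4 ≈ 4.2500)
t(W, w) = 17 (t(W, w) = (17/4)*4 = 17)
u(C) = C*(-200 + C)
-u(t(10, J)) = -17*(-200 + 17) = -17*(-183) = -1*(-3111) = 3111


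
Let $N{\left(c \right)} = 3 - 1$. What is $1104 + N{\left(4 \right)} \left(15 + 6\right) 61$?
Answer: $3666$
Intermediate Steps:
$N{\left(c \right)} = 2$ ($N{\left(c \right)} = 3 - 1 = 2$)
$1104 + N{\left(4 \right)} \left(15 + 6\right) 61 = 1104 + 2 \left(15 + 6\right) 61 = 1104 + 2 \cdot 21 \cdot 61 = 1104 + 42 \cdot 61 = 1104 + 2562 = 3666$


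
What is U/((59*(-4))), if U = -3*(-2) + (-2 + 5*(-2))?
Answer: 3/118 ≈ 0.025424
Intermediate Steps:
U = -6 (U = 6 + (-2 - 10) = 6 - 12 = -6)
U/((59*(-4))) = -6/(59*(-4)) = -6/(-236) = -6*(-1/236) = 3/118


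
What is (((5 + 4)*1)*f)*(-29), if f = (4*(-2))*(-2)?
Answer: -4176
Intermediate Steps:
f = 16 (f = -8*(-2) = 16)
(((5 + 4)*1)*f)*(-29) = (((5 + 4)*1)*16)*(-29) = ((9*1)*16)*(-29) = (9*16)*(-29) = 144*(-29) = -4176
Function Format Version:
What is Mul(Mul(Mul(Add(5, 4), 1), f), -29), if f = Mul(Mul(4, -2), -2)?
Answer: -4176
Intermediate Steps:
f = 16 (f = Mul(-8, -2) = 16)
Mul(Mul(Mul(Add(5, 4), 1), f), -29) = Mul(Mul(Mul(Add(5, 4), 1), 16), -29) = Mul(Mul(Mul(9, 1), 16), -29) = Mul(Mul(9, 16), -29) = Mul(144, -29) = -4176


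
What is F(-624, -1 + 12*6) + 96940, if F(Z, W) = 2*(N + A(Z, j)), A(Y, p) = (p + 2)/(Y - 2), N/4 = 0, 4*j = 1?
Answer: 121368871/1252 ≈ 96940.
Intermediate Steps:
j = ¼ (j = (¼)*1 = ¼ ≈ 0.25000)
N = 0 (N = 4*0 = 0)
A(Y, p) = (2 + p)/(-2 + Y)
F(Z, W) = 9/(2*(-2 + Z)) (F(Z, W) = 2*(0 + (2 + ¼)/(-2 + Z)) = 2*(0 + (9/4)/(-2 + Z)) = 2*(0 + 9/(4*(-2 + Z))) = 2*(9/(4*(-2 + Z))) = 9/(2*(-2 + Z)))
F(-624, -1 + 12*6) + 96940 = 9/(2*(-2 - 624)) + 96940 = (9/2)/(-626) + 96940 = (9/2)*(-1/626) + 96940 = -9/1252 + 96940 = 121368871/1252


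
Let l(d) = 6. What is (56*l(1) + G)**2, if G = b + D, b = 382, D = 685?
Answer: 1968409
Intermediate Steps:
G = 1067 (G = 382 + 685 = 1067)
(56*l(1) + G)**2 = (56*6 + 1067)**2 = (336 + 1067)**2 = 1403**2 = 1968409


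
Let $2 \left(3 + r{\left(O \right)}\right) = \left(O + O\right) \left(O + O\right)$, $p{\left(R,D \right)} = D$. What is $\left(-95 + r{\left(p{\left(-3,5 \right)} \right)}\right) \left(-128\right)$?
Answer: $6144$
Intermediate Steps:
$r{\left(O \right)} = -3 + 2 O^{2}$ ($r{\left(O \right)} = -3 + \frac{\left(O + O\right) \left(O + O\right)}{2} = -3 + \frac{2 O 2 O}{2} = -3 + \frac{4 O^{2}}{2} = -3 + 2 O^{2}$)
$\left(-95 + r{\left(p{\left(-3,5 \right)} \right)}\right) \left(-128\right) = \left(-95 - \left(3 - 2 \cdot 5^{2}\right)\right) \left(-128\right) = \left(-95 + \left(-3 + 2 \cdot 25\right)\right) \left(-128\right) = \left(-95 + \left(-3 + 50\right)\right) \left(-128\right) = \left(-95 + 47\right) \left(-128\right) = \left(-48\right) \left(-128\right) = 6144$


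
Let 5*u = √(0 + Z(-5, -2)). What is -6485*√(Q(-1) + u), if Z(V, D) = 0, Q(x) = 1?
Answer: -6485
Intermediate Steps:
u = 0 (u = √(0 + 0)/5 = √0/5 = (⅕)*0 = 0)
-6485*√(Q(-1) + u) = -6485*√(1 + 0) = -6485*√1 = -6485*1 = -6485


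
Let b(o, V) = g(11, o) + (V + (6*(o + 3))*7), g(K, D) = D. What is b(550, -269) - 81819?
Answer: -58312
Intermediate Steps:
b(o, V) = 126 + V + 43*o (b(o, V) = o + (V + (6*(o + 3))*7) = o + (V + (6*(3 + o))*7) = o + (V + (18 + 6*o)*7) = o + (V + (126 + 42*o)) = o + (126 + V + 42*o) = 126 + V + 43*o)
b(550, -269) - 81819 = (126 - 269 + 43*550) - 81819 = (126 - 269 + 23650) - 81819 = 23507 - 81819 = -58312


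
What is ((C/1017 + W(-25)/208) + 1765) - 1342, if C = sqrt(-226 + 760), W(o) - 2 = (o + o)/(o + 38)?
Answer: 142971/338 + sqrt(534)/1017 ≈ 423.01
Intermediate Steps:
W(o) = 2 + 2*o/(38 + o) (W(o) = 2 + (o + o)/(o + 38) = 2 + (2*o)/(38 + o) = 2 + 2*o/(38 + o))
C = sqrt(534) ≈ 23.108
((C/1017 + W(-25)/208) + 1765) - 1342 = ((sqrt(534)/1017 + (4*(19 - 25)/(38 - 25))/208) + 1765) - 1342 = ((sqrt(534)*(1/1017) + (4*(-6)/13)*(1/208)) + 1765) - 1342 = ((sqrt(534)/1017 + (4*(1/13)*(-6))*(1/208)) + 1765) - 1342 = ((sqrt(534)/1017 - 24/13*1/208) + 1765) - 1342 = ((sqrt(534)/1017 - 3/338) + 1765) - 1342 = ((-3/338 + sqrt(534)/1017) + 1765) - 1342 = (596567/338 + sqrt(534)/1017) - 1342 = 142971/338 + sqrt(534)/1017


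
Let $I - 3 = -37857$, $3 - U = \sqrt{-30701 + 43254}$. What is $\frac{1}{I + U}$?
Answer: $- \frac{37851}{1432685648} + \frac{\sqrt{12553}}{1432685648} \approx -2.6341 \cdot 10^{-5}$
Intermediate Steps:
$U = 3 - \sqrt{12553}$ ($U = 3 - \sqrt{-30701 + 43254} = 3 - \sqrt{12553} \approx -109.04$)
$I = -37854$ ($I = 3 - 37857 = -37854$)
$\frac{1}{I + U} = \frac{1}{-37854 + \left(3 - \sqrt{12553}\right)} = \frac{1}{-37851 - \sqrt{12553}}$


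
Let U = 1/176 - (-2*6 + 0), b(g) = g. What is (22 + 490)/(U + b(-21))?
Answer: -90112/1583 ≈ -56.925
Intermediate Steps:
U = 2113/176 (U = 1/176 - (-12 + 0) = 1/176 - 1*(-12) = 1/176 + 12 = 2113/176 ≈ 12.006)
(22 + 490)/(U + b(-21)) = (22 + 490)/(2113/176 - 21) = 512/(-1583/176) = 512*(-176/1583) = -90112/1583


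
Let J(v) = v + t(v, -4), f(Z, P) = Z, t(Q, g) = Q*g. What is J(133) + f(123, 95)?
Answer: -276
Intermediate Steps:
J(v) = -3*v (J(v) = v + v*(-4) = v - 4*v = -3*v)
J(133) + f(123, 95) = -3*133 + 123 = -399 + 123 = -276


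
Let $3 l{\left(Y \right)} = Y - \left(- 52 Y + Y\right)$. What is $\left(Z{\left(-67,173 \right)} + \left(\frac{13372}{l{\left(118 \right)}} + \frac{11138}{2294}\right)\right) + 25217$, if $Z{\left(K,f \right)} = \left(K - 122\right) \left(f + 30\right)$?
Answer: $- \frac{23117352591}{1759498} \approx -13139.0$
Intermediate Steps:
$Z{\left(K,f \right)} = \left(-122 + K\right) \left(30 + f\right)$
$l{\left(Y \right)} = \frac{52 Y}{3}$ ($l{\left(Y \right)} = \frac{Y - \left(- 52 Y + Y\right)}{3} = \frac{Y - - 51 Y}{3} = \frac{Y + 51 Y}{3} = \frac{52 Y}{3}$)
$\left(Z{\left(-67,173 \right)} + \left(\frac{13372}{l{\left(118 \right)}} + \frac{11138}{2294}\right)\right) + 25217 = \left(\left(-3660 - 21106 + 30 \left(-67\right) - 11591\right) + \left(\frac{13372}{\frac{52}{3} \cdot 118} + \frac{11138}{2294}\right)\right) + 25217 = \left(\left(-3660 - 21106 - 2010 - 11591\right) + \left(\frac{13372}{\frac{6136}{3}} + 11138 \cdot \frac{1}{2294}\right)\right) + 25217 = \left(-38367 + \left(13372 \cdot \frac{3}{6136} + \frac{5569}{1147}\right)\right) + 25217 = \left(-38367 + \left(\frac{10029}{1534} + \frac{5569}{1147}\right)\right) + 25217 = \left(-38367 + \frac{20046109}{1759498}\right) + 25217 = - \frac{67486613657}{1759498} + 25217 = - \frac{23117352591}{1759498}$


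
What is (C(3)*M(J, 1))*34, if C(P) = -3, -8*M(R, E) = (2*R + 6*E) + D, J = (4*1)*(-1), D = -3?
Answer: -255/4 ≈ -63.750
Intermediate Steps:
J = -4 (J = 4*(-1) = -4)
M(R, E) = 3/8 - 3*E/4 - R/4 (M(R, E) = -((2*R + 6*E) - 3)/8 = -(-3 + 2*R + 6*E)/8 = 3/8 - 3*E/4 - R/4)
(C(3)*M(J, 1))*34 = -3*(3/8 - ¾*1 - ¼*(-4))*34 = -3*(3/8 - ¾ + 1)*34 = -3*5/8*34 = -15/8*34 = -255/4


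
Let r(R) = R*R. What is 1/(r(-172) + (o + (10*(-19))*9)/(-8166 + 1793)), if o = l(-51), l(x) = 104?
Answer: 6373/188540438 ≈ 3.3802e-5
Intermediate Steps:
r(R) = R²
o = 104
1/(r(-172) + (o + (10*(-19))*9)/(-8166 + 1793)) = 1/((-172)² + (104 + (10*(-19))*9)/(-8166 + 1793)) = 1/(29584 + (104 - 190*9)/(-6373)) = 1/(29584 + (104 - 1710)*(-1/6373)) = 1/(29584 - 1606*(-1/6373)) = 1/(29584 + 1606/6373) = 1/(188540438/6373) = 6373/188540438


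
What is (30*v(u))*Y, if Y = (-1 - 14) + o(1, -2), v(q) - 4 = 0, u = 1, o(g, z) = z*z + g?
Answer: -1200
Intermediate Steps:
o(g, z) = g + z**2 (o(g, z) = z**2 + g = g + z**2)
v(q) = 4 (v(q) = 4 + 0 = 4)
Y = -10 (Y = (-1 - 14) + (1 + (-2)**2) = -15 + (1 + 4) = -15 + 5 = -10)
(30*v(u))*Y = (30*4)*(-10) = 120*(-10) = -1200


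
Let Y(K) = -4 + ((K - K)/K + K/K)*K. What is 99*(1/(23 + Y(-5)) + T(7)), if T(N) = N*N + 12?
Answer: 84645/14 ≈ 6046.1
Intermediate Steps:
T(N) = 12 + N**2 (T(N) = N**2 + 12 = 12 + N**2)
Y(K) = -4 + K (Y(K) = -4 + (0/K + 1)*K = -4 + (0 + 1)*K = -4 + 1*K = -4 + K)
99*(1/(23 + Y(-5)) + T(7)) = 99*(1/(23 + (-4 - 5)) + (12 + 7**2)) = 99*(1/(23 - 9) + (12 + 49)) = 99*(1/14 + 61) = 99*(855/14) = 84645/14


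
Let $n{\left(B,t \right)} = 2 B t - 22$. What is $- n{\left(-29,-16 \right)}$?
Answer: $-906$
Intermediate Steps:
$n{\left(B,t \right)} = -22 + 2 B t$ ($n{\left(B,t \right)} = 2 B t - 22 = -22 + 2 B t$)
$- n{\left(-29,-16 \right)} = - (-22 + 2 \left(-29\right) \left(-16\right)) = - (-22 + 928) = \left(-1\right) 906 = -906$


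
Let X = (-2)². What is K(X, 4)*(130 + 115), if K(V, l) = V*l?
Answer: 3920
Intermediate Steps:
X = 4
K(X, 4)*(130 + 115) = (4*4)*(130 + 115) = 16*245 = 3920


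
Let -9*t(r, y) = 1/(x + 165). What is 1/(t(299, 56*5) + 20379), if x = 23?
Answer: 1692/34481267 ≈ 4.9070e-5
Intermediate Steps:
t(r, y) = -1/1692 (t(r, y) = -1/(9*(23 + 165)) = -1/9/188 = -1/9*1/188 = -1/1692)
1/(t(299, 56*5) + 20379) = 1/(-1/1692 + 20379) = 1/(34481267/1692) = 1692/34481267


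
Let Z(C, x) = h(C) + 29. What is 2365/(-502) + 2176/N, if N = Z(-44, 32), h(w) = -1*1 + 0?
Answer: 256533/3514 ≈ 73.003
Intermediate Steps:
h(w) = -1 (h(w) = -1 + 0 = -1)
Z(C, x) = 28 (Z(C, x) = -1 + 29 = 28)
N = 28
2365/(-502) + 2176/N = 2365/(-502) + 2176/28 = 2365*(-1/502) + 2176*(1/28) = -2365/502 + 544/7 = 256533/3514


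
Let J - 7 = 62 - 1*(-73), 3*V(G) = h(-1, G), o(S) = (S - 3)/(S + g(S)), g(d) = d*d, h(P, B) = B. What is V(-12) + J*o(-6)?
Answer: -233/5 ≈ -46.600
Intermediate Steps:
g(d) = d²
o(S) = (-3 + S)/(S + S²) (o(S) = (S - 3)/(S + S²) = (-3 + S)/(S + S²))
V(G) = G/3
J = 142 (J = 7 + (62 - 1*(-73)) = 7 + (62 + 73) = 7 + 135 = 142)
V(-12) + J*o(-6) = (⅓)*(-12) + 142*((-3 - 6)/((-6)*(1 - 6))) = -4 + 142*(-⅙*(-9)/(-5)) = -4 + 142*(-⅙*(-⅕)*(-9)) = -4 + 142*(-3/10) = -4 - 213/5 = -233/5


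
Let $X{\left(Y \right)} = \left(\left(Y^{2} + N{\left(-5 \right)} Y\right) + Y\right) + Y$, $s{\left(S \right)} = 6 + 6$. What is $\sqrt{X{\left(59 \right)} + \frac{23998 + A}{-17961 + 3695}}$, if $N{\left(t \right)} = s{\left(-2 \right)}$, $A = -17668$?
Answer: $\frac{\sqrt{219116244578}}{7133} \approx 65.624$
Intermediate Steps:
$s{\left(S \right)} = 12$
$N{\left(t \right)} = 12$
$X{\left(Y \right)} = Y^{2} + 14 Y$ ($X{\left(Y \right)} = \left(\left(Y^{2} + 12 Y\right) + Y\right) + Y = \left(Y^{2} + 13 Y\right) + Y = Y^{2} + 14 Y$)
$\sqrt{X{\left(59 \right)} + \frac{23998 + A}{-17961 + 3695}} = \sqrt{59 \left(14 + 59\right) + \frac{23998 - 17668}{-17961 + 3695}} = \sqrt{59 \cdot 73 + \frac{6330}{-14266}} = \sqrt{4307 + 6330 \left(- \frac{1}{14266}\right)} = \sqrt{4307 - \frac{3165}{7133}} = \sqrt{\frac{30718666}{7133}} = \frac{\sqrt{219116244578}}{7133}$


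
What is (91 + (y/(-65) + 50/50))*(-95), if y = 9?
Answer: -113449/13 ≈ -8726.8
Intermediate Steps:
(91 + (y/(-65) + 50/50))*(-95) = (91 + (9/(-65) + 50/50))*(-95) = (91 + (9*(-1/65) + 50*(1/50)))*(-95) = (91 + (-9/65 + 1))*(-95) = (91 + 56/65)*(-95) = (5971/65)*(-95) = -113449/13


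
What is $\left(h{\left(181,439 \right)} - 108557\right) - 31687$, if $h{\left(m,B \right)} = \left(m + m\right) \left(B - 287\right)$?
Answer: $-85220$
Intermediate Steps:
$h{\left(m,B \right)} = 2 m \left(-287 + B\right)$
$\left(h{\left(181,439 \right)} - 108557\right) - 31687 = \left(2 \cdot 181 \left(-287 + 439\right) - 108557\right) - 31687 = \left(2 \cdot 181 \cdot 152 - 108557\right) - 31687 = \left(55024 - 108557\right) - 31687 = -53533 - 31687 = -85220$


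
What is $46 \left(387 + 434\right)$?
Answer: $37766$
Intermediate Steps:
$46 \left(387 + 434\right) = 46 \cdot 821 = 37766$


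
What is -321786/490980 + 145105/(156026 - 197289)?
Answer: -14086918103/3376551290 ≈ -4.1720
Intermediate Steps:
-321786/490980 + 145105/(156026 - 197289) = -321786*1/490980 + 145105/(-41263) = -53631/81830 + 145105*(-1/41263) = -53631/81830 - 145105/41263 = -14086918103/3376551290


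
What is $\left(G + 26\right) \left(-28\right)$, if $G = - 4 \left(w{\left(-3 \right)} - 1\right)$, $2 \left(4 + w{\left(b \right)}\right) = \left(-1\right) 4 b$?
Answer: $-616$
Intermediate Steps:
$w{\left(b \right)} = -4 - 2 b$ ($w{\left(b \right)} = -4 + \frac{\left(-1\right) 4 b}{2} = -4 + \frac{\left(-4\right) b}{2} = -4 - 2 b$)
$G = -4$ ($G = - 4 \left(\left(-4 - -6\right) - 1\right) = - 4 \left(\left(-4 + 6\right) - 1\right) = - 4 \left(2 - 1\right) = \left(-4\right) 1 = -4$)
$\left(G + 26\right) \left(-28\right) = \left(-4 + 26\right) \left(-28\right) = 22 \left(-28\right) = -616$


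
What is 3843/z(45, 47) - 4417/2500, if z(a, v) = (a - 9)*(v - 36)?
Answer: 54572/6875 ≈ 7.9377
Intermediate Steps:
z(a, v) = (-36 + v)*(-9 + a) (z(a, v) = (-9 + a)*(-36 + v) = (-36 + v)*(-9 + a))
3843/z(45, 47) - 4417/2500 = 3843/(324 - 36*45 - 9*47 + 45*47) - 4417/2500 = 3843/(324 - 1620 - 423 + 2115) - 4417*1/2500 = 3843/396 - 4417/2500 = 3843*(1/396) - 4417/2500 = 427/44 - 4417/2500 = 54572/6875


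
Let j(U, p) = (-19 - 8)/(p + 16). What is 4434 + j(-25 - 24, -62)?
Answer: 203991/46 ≈ 4434.6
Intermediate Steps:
j(U, p) = -27/(16 + p)
4434 + j(-25 - 24, -62) = 4434 - 27/(16 - 62) = 4434 - 27/(-46) = 4434 - 27*(-1/46) = 4434 + 27/46 = 203991/46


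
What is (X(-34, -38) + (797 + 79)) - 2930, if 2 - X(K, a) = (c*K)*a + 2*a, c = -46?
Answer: 57456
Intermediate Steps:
X(K, a) = 2 - 2*a + 46*K*a (X(K, a) = 2 - ((-46*K)*a + 2*a) = 2 - (-46*K*a + 2*a) = 2 - (2*a - 46*K*a) = 2 + (-2*a + 46*K*a) = 2 - 2*a + 46*K*a)
(X(-34, -38) + (797 + 79)) - 2930 = ((2 - 2*(-38) + 46*(-34)*(-38)) + (797 + 79)) - 2930 = ((2 + 76 + 59432) + 876) - 2930 = (59510 + 876) - 2930 = 60386 - 2930 = 57456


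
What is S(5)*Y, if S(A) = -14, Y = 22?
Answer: -308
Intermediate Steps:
S(5)*Y = -14*22 = -308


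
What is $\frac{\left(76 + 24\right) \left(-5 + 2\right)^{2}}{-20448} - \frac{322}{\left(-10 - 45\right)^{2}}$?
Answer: $- \frac{258521}{1718200} \approx -0.15046$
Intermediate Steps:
$\frac{\left(76 + 24\right) \left(-5 + 2\right)^{2}}{-20448} - \frac{322}{\left(-10 - 45\right)^{2}} = 100 \left(-3\right)^{2} \left(- \frac{1}{20448}\right) - \frac{322}{\left(-55\right)^{2}} = 100 \cdot 9 \left(- \frac{1}{20448}\right) - \frac{322}{3025} = 900 \left(- \frac{1}{20448}\right) - \frac{322}{3025} = - \frac{25}{568} - \frac{322}{3025} = - \frac{258521}{1718200}$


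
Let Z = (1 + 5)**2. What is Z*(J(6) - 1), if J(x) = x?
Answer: 180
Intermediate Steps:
Z = 36 (Z = 6**2 = 36)
Z*(J(6) - 1) = 36*(6 - 1) = 36*5 = 180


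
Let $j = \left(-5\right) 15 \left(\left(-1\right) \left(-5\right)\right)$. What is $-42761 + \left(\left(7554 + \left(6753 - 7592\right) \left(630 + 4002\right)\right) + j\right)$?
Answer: $-3921830$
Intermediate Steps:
$j = -375$ ($j = \left(-75\right) 5 = -375$)
$-42761 + \left(\left(7554 + \left(6753 - 7592\right) \left(630 + 4002\right)\right) + j\right) = -42761 + \left(\left(7554 + \left(6753 - 7592\right) \left(630 + 4002\right)\right) - 375\right) = -42761 + \left(\left(7554 - 3886248\right) - 375\right) = -42761 - 3879069 = -3921830$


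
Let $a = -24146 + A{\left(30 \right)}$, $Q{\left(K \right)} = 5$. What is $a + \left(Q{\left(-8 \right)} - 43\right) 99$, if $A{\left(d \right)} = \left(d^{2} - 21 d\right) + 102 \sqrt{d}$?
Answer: $-27638 + 102 \sqrt{30} \approx -27079.0$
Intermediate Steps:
$A{\left(d \right)} = d^{2} - 21 d + 102 \sqrt{d}$
$a = -23876 + 102 \sqrt{30}$ ($a = -24146 + \left(30^{2} - 630 + 102 \sqrt{30}\right) = -24146 + \left(900 - 630 + 102 \sqrt{30}\right) = -24146 + \left(270 + 102 \sqrt{30}\right) = -23876 + 102 \sqrt{30} \approx -23317.0$)
$a + \left(Q{\left(-8 \right)} - 43\right) 99 = \left(-23876 + 102 \sqrt{30}\right) + \left(5 - 43\right) 99 = \left(-23876 + 102 \sqrt{30}\right) - 3762 = -27638 + 102 \sqrt{30}$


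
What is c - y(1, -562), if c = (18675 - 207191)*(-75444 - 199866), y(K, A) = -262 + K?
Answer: 51900340221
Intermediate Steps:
c = 51900339960 (c = -188516*(-275310) = 51900339960)
c - y(1, -562) = 51900339960 - (-262 + 1) = 51900339960 - 1*(-261) = 51900339960 + 261 = 51900340221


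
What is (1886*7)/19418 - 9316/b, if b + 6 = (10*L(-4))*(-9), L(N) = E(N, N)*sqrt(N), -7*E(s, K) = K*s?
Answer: 968511875/958898289 + 5216960*I/230449 ≈ 1.01 + 22.638*I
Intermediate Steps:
E(s, K) = -K*s/7
L(N) = -N**(5/2)/7 (L(N) = (-N*N/7)*sqrt(N) = (-N**2/7)*sqrt(N) = -N**(5/2)/7)
b = -6 + 2880*I/7 (b = -6 + (10*(-32*I/7))*(-9) = -6 - 320*I/7*(-9) = -6 + 2880*I/7 ≈ -6.0 + 411.43*I)
(1886*7)/19418 - 9316/b = (1886*7)/19418 - 9316*49*(-6 - 2880*I/7)/8296164 = 13202*(1/19418) - 114121*(-6 - 2880*I/7)/2074041 = 943/1387 - 114121*(-6 - 2880*I/7)/2074041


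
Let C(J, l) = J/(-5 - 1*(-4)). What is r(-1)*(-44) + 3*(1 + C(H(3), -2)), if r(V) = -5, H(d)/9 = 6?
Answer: 61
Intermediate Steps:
H(d) = 54 (H(d) = 9*6 = 54)
C(J, l) = -J (C(J, l) = J/(-5 + 4) = J/(-1) = J*(-1) = -J)
r(-1)*(-44) + 3*(1 + C(H(3), -2)) = -5*(-44) + 3*(1 - 1*54) = 220 + 3*(1 - 54) = 220 + 3*(-53) = 220 - 159 = 61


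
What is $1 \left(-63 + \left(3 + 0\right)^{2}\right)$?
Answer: $-54$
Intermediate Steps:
$1 \left(-63 + \left(3 + 0\right)^{2}\right) = 1 \left(-63 + 3^{2}\right) = 1 \left(-63 + 9\right) = 1 \left(-54\right) = -54$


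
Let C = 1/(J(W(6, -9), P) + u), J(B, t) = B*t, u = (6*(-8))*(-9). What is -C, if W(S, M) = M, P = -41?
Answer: -1/801 ≈ -0.0012484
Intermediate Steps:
u = 432 (u = -48*(-9) = 432)
C = 1/801 (C = 1/(-9*(-41) + 432) = 1/(369 + 432) = 1/801 ≈ 0.0012484)
-C = -1*1/801 = -1/801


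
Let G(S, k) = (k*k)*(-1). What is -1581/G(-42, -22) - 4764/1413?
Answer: -23941/227964 ≈ -0.10502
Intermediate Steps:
G(S, k) = -k**2 (G(S, k) = k**2*(-1) = -k**2)
-1581/G(-42, -22) - 4764/1413 = -1581/((-1*(-22)**2)) - 4764/1413 = -1581/((-1*484)) - 4764*1/1413 = -1581/(-484) - 1588/471 = -1581*(-1/484) - 1588/471 = 1581/484 - 1588/471 = -23941/227964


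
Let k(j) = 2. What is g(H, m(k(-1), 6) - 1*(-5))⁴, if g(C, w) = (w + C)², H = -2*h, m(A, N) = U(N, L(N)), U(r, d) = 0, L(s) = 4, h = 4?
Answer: 6561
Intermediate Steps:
m(A, N) = 0
H = -8 (H = -2*4 = -8)
g(C, w) = (C + w)²
g(H, m(k(-1), 6) - 1*(-5))⁴ = ((-8 + (0 - 1*(-5)))²)⁴ = ((-8 + (0 + 5))²)⁴ = ((-8 + 5)²)⁴ = ((-3)²)⁴ = 9⁴ = 6561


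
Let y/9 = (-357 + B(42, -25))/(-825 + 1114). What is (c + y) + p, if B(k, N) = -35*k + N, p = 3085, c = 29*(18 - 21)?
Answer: 849754/289 ≈ 2940.3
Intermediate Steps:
c = -87 (c = 29*(-3) = -87)
B(k, N) = N - 35*k
y = -16668/289 (y = 9*((-357 + (-25 - 35*42))/(-825 + 1114)) = 9*((-357 + (-25 - 1470))/289) = 9*((-357 - 1495)*(1/289)) = 9*(-1852*1/289) = 9*(-1852/289) = -16668/289 ≈ -57.675)
(c + y) + p = (-87 - 16668/289) + 3085 = -41811/289 + 3085 = 849754/289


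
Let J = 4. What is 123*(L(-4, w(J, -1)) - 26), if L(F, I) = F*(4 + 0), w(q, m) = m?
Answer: -5166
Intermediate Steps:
L(F, I) = 4*F (L(F, I) = F*4 = 4*F)
123*(L(-4, w(J, -1)) - 26) = 123*(4*(-4) - 26) = 123*(-16 - 26) = 123*(-42) = -5166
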